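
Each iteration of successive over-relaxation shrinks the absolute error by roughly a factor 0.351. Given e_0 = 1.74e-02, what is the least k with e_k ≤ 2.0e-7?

After k steps, e_k ≈ 1.74e-02·0.351^k.
Need 0.351^k ≤ 2.0e-7/1.74e-02 = 1.14943e-05.
k ≥ ln(1.14943e-05)/ln(0.351) = -11.3737/-1.04697 = 10.863.
Smallest integer k = 11.

11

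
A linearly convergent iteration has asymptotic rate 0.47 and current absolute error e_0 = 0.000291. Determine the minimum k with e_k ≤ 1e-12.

26

After k steps, e_k ≈ 0.000291·0.47^k.
Need 0.47^k ≤ 1e-12/0.000291 = 3.43643e-09.
k ≥ ln(3.43643e-09)/ln(0.47) = -19.4888/-0.75502 = 25.812.
Smallest integer k = 26.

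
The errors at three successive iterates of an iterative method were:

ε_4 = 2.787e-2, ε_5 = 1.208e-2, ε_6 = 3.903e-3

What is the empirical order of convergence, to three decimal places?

1.351

p ≈ ln(ε_6/ε_5) / ln(ε_5/ε_4)
  = ln(3.903e-3/1.208e-2) / ln(1.208e-2/2.787e-2)
  = ln(0.323096) / ln(0.433441)
  = -1.129806 / -0.836000 ≈ 1.351443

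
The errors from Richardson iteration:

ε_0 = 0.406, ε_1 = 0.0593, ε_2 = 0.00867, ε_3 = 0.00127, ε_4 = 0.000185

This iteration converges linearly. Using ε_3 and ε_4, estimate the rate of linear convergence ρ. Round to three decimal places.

ρ ≈ ε_4/ε_3 = 0.000185/0.00127 = 0.14567

0.146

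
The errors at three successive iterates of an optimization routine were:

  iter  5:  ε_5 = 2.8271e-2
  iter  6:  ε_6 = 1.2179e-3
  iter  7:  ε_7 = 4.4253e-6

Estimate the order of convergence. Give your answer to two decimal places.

1.79

p ≈ ln(ε_7/ε_6) / ln(ε_6/ε_5)
  = ln(4.4253e-6/1.2179e-3) / ln(1.2179e-3/2.8271e-2)
  = ln(0.00363355) / ln(0.0430795)
  = -5.61755 / -3.14471 ≈ 1.78635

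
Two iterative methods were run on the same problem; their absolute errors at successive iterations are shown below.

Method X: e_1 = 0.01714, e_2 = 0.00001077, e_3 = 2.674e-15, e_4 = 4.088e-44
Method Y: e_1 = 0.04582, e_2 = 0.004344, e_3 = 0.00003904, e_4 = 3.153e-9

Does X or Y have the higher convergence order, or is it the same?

Method X: p ≈ ln(4.088e-44/2.674e-15)/ln(2.674e-15/0.00001077) ≈ 3.00.
Method Y: p ≈ ln(3.153e-9/0.00003904)/ln(0.00003904/0.004344) ≈ 2.00.
Method X has the higher order (≈3.0 vs ≈2.0).

X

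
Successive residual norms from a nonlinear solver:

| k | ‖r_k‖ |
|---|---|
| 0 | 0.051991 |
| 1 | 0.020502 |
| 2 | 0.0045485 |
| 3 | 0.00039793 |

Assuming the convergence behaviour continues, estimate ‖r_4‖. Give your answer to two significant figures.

First estimate the order: p ≈ ln(‖r_3‖/‖r_2‖) / ln(‖r_2‖/‖r_1‖) = ln(0.00039793/0.0045485)/ln(0.0045485/0.020502) = ln(0.087486)/ln(0.221856) ≈ 1.6180.
Then ‖r_4‖ ≈ ‖r_3‖·(‖r_3‖/‖r_2‖)^p = 0.00039793·(0.087486)^1.6180 = 0.00039793·0.0194114 ≈ 7.724e-06.

7.7e-6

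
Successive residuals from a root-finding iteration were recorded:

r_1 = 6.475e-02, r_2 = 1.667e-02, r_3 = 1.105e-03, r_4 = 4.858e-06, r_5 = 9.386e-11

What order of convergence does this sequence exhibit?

2

Consecutive ratios: r_5/r_4 = 9.386e-11/4.858e-06 = 1.93207e-05, r_4/r_3 = 4.858e-06/1.105e-03 = 0.00439638.
p ≈ ln(1.93207e-05)/ln(0.00439638) = -10.8543/-5.4270 ≈ 2.00.
So the convergence is quadratic (order 2).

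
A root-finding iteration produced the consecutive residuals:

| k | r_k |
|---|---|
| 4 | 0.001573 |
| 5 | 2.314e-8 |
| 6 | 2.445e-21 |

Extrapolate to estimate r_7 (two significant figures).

3.5e-56

First estimate the order: p ≈ ln(r_6/r_5) / ln(r_5/r_4) = ln(2.445e-21/2.314e-8)/ln(2.314e-8/0.001573) = ln(1.05661e-13)/ln(1.47107e-05) ≈ 2.6852.
Then r_7 ≈ r_6·(r_6/r_5)^p = 2.445e-21·(1.05661e-13)^2.6852 = 2.445e-21·1.43422e-35 ≈ 3.507e-56.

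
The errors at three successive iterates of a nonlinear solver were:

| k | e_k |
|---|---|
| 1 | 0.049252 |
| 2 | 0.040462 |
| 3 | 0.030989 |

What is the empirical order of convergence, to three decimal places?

p ≈ ln(e_3/e_2) / ln(e_2/e_1)
  = ln(0.030989/0.040462) / ln(0.040462/0.049252)
  = ln(0.765879) / ln(0.82153)
  = -0.266731 / -0.196587 ≈ 1.356809

1.357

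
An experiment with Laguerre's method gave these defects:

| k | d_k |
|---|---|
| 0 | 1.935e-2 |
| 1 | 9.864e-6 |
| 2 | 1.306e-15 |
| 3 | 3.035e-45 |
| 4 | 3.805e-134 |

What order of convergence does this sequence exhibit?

3

Consecutive ratios: d_4/d_3 = 3.805e-134/3.035e-45 = 1.25371e-89, d_3/d_2 = 3.035e-45/1.306e-15 = 2.32389e-30.
p ≈ ln(1.25371e-89)/ln(2.32389e-30) = -204.7040/-68.2343 ≈ 3.00.
So the convergence is cubic (order 3).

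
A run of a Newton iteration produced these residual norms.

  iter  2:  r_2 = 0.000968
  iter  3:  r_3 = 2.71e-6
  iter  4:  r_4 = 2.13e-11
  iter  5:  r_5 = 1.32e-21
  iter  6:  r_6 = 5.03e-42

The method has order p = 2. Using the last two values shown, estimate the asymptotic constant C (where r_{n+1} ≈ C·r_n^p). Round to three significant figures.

2.89

C ≈ r_6 / r_5^2
  = 5.03e-42 / (1.32e-21)^2
  = 5.03e-42 / 1.7424e-42 ≈ 2.8868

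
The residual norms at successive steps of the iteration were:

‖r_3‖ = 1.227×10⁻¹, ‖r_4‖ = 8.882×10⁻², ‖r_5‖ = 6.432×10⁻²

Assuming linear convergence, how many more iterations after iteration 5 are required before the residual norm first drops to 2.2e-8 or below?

47

Rate ρ ≈ ‖r_5‖/‖r_4‖ = 6.432×10⁻²/8.882×10⁻² = 0.7242.
After j more steps, ‖r_{5+j}‖ ≈ 6.432×10⁻²·ρ^j; need ρ^j ≤ 2.2e-8/6.432×10⁻² = 3.4204e-07.
j ≥ ln(3.4204e-07)/ln(0.7242) = -14.8883/-0.32269 = 46.138.
So 47 more iterations are needed.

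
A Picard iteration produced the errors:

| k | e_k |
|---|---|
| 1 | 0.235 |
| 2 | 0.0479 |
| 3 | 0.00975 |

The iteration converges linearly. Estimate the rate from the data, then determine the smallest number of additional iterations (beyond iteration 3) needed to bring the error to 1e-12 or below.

Rate ρ ≈ e_3/e_2 = 0.00975/0.0479 = 0.2035.
After j more steps, e_{3+j} ≈ 0.00975·ρ^j; need ρ^j ≤ 1e-12/0.00975 = 1.02564e-10.
j ≥ ln(1.02564e-10)/ln(0.2035) = -23.0005/-1.59209 = 14.447.
So 15 more iterations are needed.

15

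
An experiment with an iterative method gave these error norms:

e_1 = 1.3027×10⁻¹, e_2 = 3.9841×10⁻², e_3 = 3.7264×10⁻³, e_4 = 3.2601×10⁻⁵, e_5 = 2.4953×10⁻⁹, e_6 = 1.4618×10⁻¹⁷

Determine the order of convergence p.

2

Consecutive ratios: e_6/e_5 = 1.4618×10⁻¹⁷/2.4953×10⁻⁹ = 5.85821e-09, e_5/e_4 = 2.4953×10⁻⁹/3.2601×10⁻⁵ = 7.65406e-05.
p ≈ ln(5.85821e-09)/ln(7.65406e-05) = -18.9554/-9.4777 ≈ 2.00.
So the convergence is quadratic (order 2).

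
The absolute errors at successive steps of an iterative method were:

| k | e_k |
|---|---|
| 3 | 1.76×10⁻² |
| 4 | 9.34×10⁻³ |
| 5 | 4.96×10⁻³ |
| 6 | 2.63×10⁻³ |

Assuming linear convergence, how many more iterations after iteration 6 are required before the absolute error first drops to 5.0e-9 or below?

Rate ρ ≈ e_6/e_5 = 2.63×10⁻³/4.96×10⁻³ = 0.5302.
After j more steps, e_{6+j} ≈ 2.63×10⁻³·ρ^j; need ρ^j ≤ 5.0e-9/2.63×10⁻³ = 1.90114e-06.
j ≥ ln(1.90114e-06)/ln(0.5302) = -13.1731/-0.63450 = 20.761.
So 21 more iterations are needed.

21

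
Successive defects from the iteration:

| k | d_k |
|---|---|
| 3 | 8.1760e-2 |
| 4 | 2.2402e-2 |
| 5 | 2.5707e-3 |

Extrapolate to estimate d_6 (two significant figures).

6.9e-5

First estimate the order: p ≈ ln(d_5/d_4) / ln(d_4/d_3) = ln(2.5707e-3/2.2402e-2)/ln(2.2402e-2/8.1760e-2) = ln(0.114753)/ln(0.273997) ≈ 1.6723.
Then d_6 ≈ d_5·(d_5/d_4)^p = 2.5707e-3·(0.114753)^1.6723 = 2.5707e-3·0.0267697 ≈ 6.882e-05.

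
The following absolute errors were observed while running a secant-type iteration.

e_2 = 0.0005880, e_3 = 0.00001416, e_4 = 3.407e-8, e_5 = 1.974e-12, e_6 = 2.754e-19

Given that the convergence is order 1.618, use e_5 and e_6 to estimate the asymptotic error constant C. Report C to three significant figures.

C ≈ e_6 / e_5^1.618
  = 2.754e-19 / (1.974e-12)^1.618
  = 2.754e-19 / 1.15311e-19 ≈ 2.3883

2.39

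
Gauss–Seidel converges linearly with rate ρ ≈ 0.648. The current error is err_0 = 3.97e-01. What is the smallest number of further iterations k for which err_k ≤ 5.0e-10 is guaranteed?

After k steps, err_k ≈ 3.97e-01·0.648^k.
Need 0.648^k ≤ 5.0e-10/3.97e-01 = 1.25945e-09.
k ≥ ln(1.25945e-09)/ln(0.648) = -20.4926/-0.43386 = 47.233.
Smallest integer k = 48.

48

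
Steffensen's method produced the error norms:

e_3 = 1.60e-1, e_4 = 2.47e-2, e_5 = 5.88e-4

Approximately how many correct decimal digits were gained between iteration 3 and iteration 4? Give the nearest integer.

1

Digits gained ≈ log₁₀(e_3/e_4) = log₁₀(1.60e-1/2.47e-2) = log₁₀(6.47773) ≈ 0.811.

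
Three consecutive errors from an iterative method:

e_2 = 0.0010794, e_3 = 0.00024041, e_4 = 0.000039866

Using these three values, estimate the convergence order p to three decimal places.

p ≈ ln(e_4/e_3) / ln(e_3/e_2)
  = ln(0.000039866/0.00024041) / ln(0.00024041/0.0010794)
  = ln(0.165825) / ln(0.222726)
  = -1.796822 / -1.501813 ≈ 1.196435

1.196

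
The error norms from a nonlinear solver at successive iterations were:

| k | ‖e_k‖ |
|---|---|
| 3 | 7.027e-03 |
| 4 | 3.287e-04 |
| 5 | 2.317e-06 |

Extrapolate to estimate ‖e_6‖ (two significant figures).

First estimate the order: p ≈ ln(‖e_5‖/‖e_4‖) / ln(‖e_4‖/‖e_3‖) = ln(2.317e-06/3.287e-04)/ln(3.287e-04/7.027e-03) = ln(0.00704898)/ln(0.0467767) ≈ 1.6180.
Then ‖e_6‖ ≈ ‖e_5‖·(‖e_5‖/‖e_4‖)^p = 2.317e-06·(0.00704898)^1.6180 = 2.317e-06·0.000329813 ≈ 7.642e-10.

7.6e-10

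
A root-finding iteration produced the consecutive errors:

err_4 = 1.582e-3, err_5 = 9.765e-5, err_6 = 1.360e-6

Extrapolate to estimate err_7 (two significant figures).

First estimate the order: p ≈ ln(err_6/err_5) / ln(err_5/err_4) = ln(1.360e-6/9.765e-5)/ln(9.765e-5/1.582e-3) = ln(0.0139273)/ln(0.0617257) ≈ 1.5346.
Then err_7 ≈ err_6·(err_6/err_5)^p = 1.360e-6·(0.0139273)^1.5346 = 1.360e-6·0.00141768 ≈ 1.928e-09.

1.9e-9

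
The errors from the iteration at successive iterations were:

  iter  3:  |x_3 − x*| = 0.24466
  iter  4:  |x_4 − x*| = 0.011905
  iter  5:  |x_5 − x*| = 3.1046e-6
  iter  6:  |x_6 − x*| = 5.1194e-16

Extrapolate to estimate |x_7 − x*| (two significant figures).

1.0e-42

First estimate the order: p ≈ ln(|x_6 − x*|/|x_5 − x*|) / ln(|x_5 − x*|/|x_4 − x*|) = ln(5.1194e-16/3.1046e-6)/ln(3.1046e-6/0.011905) = ln(1.64897e-10)/ln(0.000260781) ≈ 2.7298.
Then |x_7 − x*| ≈ |x_6 − x*|·(|x_6 − x*|/|x_5 − x*|)^p = 5.1194e-16·(1.64897e-10)^2.7298 = 5.1194e-16·1.97218e-27 ≈ 1.01e-42.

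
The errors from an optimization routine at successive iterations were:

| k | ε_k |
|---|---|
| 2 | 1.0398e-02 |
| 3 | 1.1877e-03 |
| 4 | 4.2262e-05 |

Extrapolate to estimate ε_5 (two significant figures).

2.5e-7

First estimate the order: p ≈ ln(ε_4/ε_3) / ln(ε_3/ε_2) = ln(4.2262e-05/1.1877e-03)/ln(1.1877e-03/1.0398e-02) = ln(0.0355831)/ln(0.114224) ≈ 1.5376.
Then ε_5 ≈ ε_4·(ε_4/ε_3)^p = 4.2262e-05·(0.0355831)^1.5376 = 4.2262e-05·0.00592096 ≈ 2.502e-07.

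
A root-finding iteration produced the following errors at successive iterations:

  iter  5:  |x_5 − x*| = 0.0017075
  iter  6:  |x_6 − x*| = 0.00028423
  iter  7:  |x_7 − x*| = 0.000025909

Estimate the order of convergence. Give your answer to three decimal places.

p ≈ ln(|x_7 − x*|/|x_6 − x*|) / ln(|x_6 − x*|/|x_5 − x*|)
  = ln(0.000025909/0.00028423) / ln(0.00028423/0.0017075)
  = ln(0.0911551) / ln(0.16646)
  = -2.395193 / -1.793000 ≈ 1.335858

1.336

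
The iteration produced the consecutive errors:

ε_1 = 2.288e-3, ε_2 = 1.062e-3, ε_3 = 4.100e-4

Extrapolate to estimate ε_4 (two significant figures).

First estimate the order: p ≈ ln(ε_3/ε_2) / ln(ε_2/ε_1) = ln(4.100e-4/1.062e-3)/ln(1.062e-3/2.288e-3) = ln(0.386064)/ln(0.464161) ≈ 1.2400.
Then ε_4 ≈ ε_3·(ε_3/ε_2)^p = 4.100e-4·(0.386064)^1.2400 = 4.100e-4·0.307226 ≈ 0.000126.

1.3e-4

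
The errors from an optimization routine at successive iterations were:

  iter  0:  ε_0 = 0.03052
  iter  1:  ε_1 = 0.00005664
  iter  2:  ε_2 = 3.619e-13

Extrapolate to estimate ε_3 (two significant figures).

First estimate the order: p ≈ ln(ε_2/ε_1) / ln(ε_1/ε_0) = ln(3.619e-13/0.00005664)/ln(0.00005664/0.03052) = ln(6.38948e-09)/ln(0.00185583) ≈ 3.0001.
Then ε_3 ≈ ε_2·(ε_2/ε_1)^p = 3.619e-13·(6.38948e-09)^3.0001 = 3.619e-13·2.60362e-25 ≈ 9.423e-38.

9.4e-38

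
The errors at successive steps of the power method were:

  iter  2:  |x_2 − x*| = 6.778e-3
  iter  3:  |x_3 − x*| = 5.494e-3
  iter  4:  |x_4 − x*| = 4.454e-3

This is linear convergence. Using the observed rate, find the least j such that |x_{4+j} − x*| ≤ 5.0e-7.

44

Rate ρ ≈ |x_4 − x*|/|x_3 − x*| = 4.454e-3/5.494e-3 = 0.8107.
After j more steps, |x_{4+j} − x*| ≈ 4.454e-3·ρ^j; need ρ^j ≤ 5.0e-7/4.454e-3 = 0.000112259.
j ≥ ln(0.000112259)/ln(0.8107) = -9.0947/-0.20986 = 43.337.
So 44 more iterations are needed.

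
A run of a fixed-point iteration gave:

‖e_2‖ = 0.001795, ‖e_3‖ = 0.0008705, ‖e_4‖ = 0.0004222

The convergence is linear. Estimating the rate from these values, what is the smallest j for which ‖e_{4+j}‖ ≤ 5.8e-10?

Rate ρ ≈ ‖e_4‖/‖e_3‖ = 0.0004222/0.0008705 = 0.4850.
After j more steps, ‖e_{4+j}‖ ≈ 0.0004222·ρ^j; need ρ^j ≤ 5.8e-10/0.0004222 = 1.37376e-06.
j ≥ ln(1.37376e-06)/ln(0.4850) = -13.4980/-0.72361 = 18.654.
So 19 more iterations are needed.

19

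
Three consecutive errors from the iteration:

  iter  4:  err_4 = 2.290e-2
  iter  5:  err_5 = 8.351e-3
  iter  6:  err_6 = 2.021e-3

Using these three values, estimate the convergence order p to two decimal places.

1.41

p ≈ ln(err_6/err_5) / ln(err_5/err_4)
  = ln(2.021e-3/8.351e-3) / ln(8.351e-3/2.290e-2)
  = ln(0.242007) / ln(0.364672)
  = -1.41879 / -1.00876 ≈ 1.40647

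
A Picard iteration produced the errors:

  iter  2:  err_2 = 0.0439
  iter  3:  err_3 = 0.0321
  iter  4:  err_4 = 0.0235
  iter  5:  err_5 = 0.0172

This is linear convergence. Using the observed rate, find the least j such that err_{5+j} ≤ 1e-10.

61

Rate ρ ≈ err_5/err_4 = 0.0172/0.0235 = 0.7319.
After j more steps, err_{5+j} ≈ 0.0172·ρ^j; need ρ^j ≤ 1e-10/0.0172 = 5.81395e-09.
j ≥ ln(5.81395e-09)/ln(0.7319) = -18.9630/-0.31211 = 60.757.
So 61 more iterations are needed.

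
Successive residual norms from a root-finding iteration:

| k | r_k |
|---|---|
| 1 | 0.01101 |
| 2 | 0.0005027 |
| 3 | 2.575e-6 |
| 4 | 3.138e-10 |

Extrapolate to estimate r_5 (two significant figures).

First estimate the order: p ≈ ln(r_4/r_3) / ln(r_3/r_2) = ln(3.138e-10/2.575e-6)/ln(2.575e-6/0.0005027) = ln(0.000121864)/ln(0.00512234) ≈ 1.7088.
Then r_5 ≈ r_4·(r_4/r_3)^p = 3.138e-10·(0.000121864)^1.7088 = 3.138e-10·2.04901e-07 ≈ 6.43e-17.

6.4e-17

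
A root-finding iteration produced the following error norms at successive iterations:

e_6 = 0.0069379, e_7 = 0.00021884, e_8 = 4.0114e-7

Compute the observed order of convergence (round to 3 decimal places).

1.823

p ≈ ln(e_8/e_7) / ln(e_7/e_6)
  = ln(4.0114e-7/0.00021884) / ln(0.00021884/0.0069379)
  = ln(0.00183303) / ln(0.0315427)
  = -6.301785 / -3.456413 ≈ 1.823215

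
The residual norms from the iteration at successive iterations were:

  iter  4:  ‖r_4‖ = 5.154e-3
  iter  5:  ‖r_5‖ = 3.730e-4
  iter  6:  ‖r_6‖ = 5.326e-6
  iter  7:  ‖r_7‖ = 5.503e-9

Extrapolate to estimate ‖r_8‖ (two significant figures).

First estimate the order: p ≈ ln(‖r_7‖/‖r_6‖) / ln(‖r_6‖/‖r_5‖) = ln(5.503e-9/5.326e-6)/ln(5.326e-6/3.730e-4) = ln(0.00103323)/ln(0.0142788) ≈ 1.6181.
Then ‖r_8‖ ≈ ‖r_7‖·(‖r_7‖/‖r_6‖)^p = 5.503e-9·(0.00103323)^1.6181 = 5.503e-9·1.47459e-05 ≈ 8.115e-14.

8.1e-14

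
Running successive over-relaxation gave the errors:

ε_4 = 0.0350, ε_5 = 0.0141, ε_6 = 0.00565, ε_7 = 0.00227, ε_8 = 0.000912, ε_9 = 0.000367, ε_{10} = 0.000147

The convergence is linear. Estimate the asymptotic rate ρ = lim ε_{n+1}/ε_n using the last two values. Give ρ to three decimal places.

0.401

ρ ≈ ε_{10}/ε_9 = 0.000147/0.000367 = 0.40054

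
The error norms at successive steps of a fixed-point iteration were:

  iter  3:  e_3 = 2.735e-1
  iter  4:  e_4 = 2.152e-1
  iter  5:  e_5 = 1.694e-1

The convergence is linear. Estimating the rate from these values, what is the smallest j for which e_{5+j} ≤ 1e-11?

99

Rate ρ ≈ e_5/e_4 = 1.694e-1/2.152e-1 = 0.7872.
After j more steps, e_{5+j} ≈ 1.694e-1·ρ^j; need ρ^j ≤ 1e-11/1.694e-1 = 5.90319e-11.
j ≥ ln(5.90319e-11)/ln(0.7872) = -23.5529/-0.23927 = 98.436.
So 99 more iterations are needed.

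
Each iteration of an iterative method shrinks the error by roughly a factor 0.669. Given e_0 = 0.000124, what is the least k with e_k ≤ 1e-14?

58

After k steps, e_k ≈ 0.000124·0.669^k.
Need 0.669^k ≤ 1e-14/0.000124 = 8.06452e-11.
k ≥ ln(8.06452e-11)/ln(0.669) = -23.2410/-0.40197 = 57.818.
Smallest integer k = 58.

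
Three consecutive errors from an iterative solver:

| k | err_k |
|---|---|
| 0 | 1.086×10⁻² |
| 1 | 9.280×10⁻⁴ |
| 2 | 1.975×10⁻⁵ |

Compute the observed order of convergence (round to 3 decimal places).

1.565

p ≈ ln(err_2/err_1) / ln(err_1/err_0)
  = ln(1.975×10⁻⁵/9.280×10⁻⁴) / ln(9.280×10⁻⁴/1.086×10⁻²)
  = ln(0.0212823) / ln(0.0854512)
  = -3.849880 / -2.459810 ≈ 1.565113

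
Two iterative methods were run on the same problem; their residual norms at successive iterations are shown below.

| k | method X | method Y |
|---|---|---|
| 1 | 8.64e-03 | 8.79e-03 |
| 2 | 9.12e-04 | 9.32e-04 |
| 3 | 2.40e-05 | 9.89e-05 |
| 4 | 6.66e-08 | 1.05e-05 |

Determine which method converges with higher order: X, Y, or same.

X

Method X: p ≈ ln(6.66e-08/2.40e-05)/ln(2.40e-05/9.12e-04) ≈ 1.62.
Method Y: p ≈ ln(1.05e-05/9.89e-05)/ln(9.89e-05/9.32e-04) ≈ 1.00.
Method X has the higher order (≈1.6 vs ≈1.0).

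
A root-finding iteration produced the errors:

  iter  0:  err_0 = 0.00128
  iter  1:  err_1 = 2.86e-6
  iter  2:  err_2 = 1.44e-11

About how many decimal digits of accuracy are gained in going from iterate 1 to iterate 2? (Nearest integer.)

5

Digits gained ≈ log₁₀(err_1/err_2) = log₁₀(2.86e-6/1.44e-11) = log₁₀(198611) ≈ 5.298.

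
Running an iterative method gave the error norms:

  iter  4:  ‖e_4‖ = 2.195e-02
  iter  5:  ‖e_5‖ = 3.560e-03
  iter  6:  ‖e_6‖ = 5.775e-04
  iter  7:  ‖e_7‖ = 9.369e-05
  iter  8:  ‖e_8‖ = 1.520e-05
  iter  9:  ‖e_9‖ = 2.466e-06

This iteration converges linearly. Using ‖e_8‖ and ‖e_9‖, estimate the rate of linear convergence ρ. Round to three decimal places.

ρ ≈ ‖e_9‖/‖e_8‖ = 2.466e-06/1.520e-05 = 0.16224

0.162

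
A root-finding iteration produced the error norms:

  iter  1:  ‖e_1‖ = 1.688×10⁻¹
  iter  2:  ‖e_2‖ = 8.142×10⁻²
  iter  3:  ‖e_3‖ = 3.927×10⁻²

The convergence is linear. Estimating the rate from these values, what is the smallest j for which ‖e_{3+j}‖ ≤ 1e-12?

Rate ρ ≈ ‖e_3‖/‖e_2‖ = 3.927×10⁻²/8.142×10⁻² = 0.4823.
After j more steps, ‖e_{3+j}‖ ≈ 3.927×10⁻²·ρ^j; need ρ^j ≤ 1e-12/3.927×10⁻² = 2.54647e-11.
j ≥ ln(2.54647e-11)/ln(0.4823) = -24.3937/-0.72919 = 33.453.
So 34 more iterations are needed.

34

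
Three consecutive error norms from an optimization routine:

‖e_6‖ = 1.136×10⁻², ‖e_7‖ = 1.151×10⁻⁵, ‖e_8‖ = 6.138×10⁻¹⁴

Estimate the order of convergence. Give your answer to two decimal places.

p ≈ ln(‖e_8‖/‖e_7‖) / ln(‖e_7‖/‖e_6‖)
  = ln(6.138×10⁻¹⁴/1.151×10⁻⁵) / ln(1.151×10⁻⁵/1.136×10⁻²)
  = ln(5.33275e-09) / ln(0.0010132)
  = -19.04940 / -6.89464 ≈ 2.76293

2.76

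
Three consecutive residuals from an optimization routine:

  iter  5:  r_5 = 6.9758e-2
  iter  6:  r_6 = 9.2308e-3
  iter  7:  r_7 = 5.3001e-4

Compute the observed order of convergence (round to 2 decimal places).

p ≈ ln(r_7/r_6) / ln(r_6/r_5)
  = ln(5.3001e-4/9.2308e-3) / ln(9.2308e-3/6.9758e-2)
  = ln(0.0574176) / ln(0.132326)
  = -2.85740 / -2.02249 ≈ 1.41281

1.41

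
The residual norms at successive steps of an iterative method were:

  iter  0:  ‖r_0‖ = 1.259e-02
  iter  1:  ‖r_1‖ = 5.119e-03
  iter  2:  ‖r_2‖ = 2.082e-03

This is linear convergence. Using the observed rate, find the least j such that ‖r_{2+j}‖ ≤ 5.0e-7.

10

Rate ρ ≈ ‖r_2‖/‖r_1‖ = 2.082e-03/5.119e-03 = 0.4067.
After j more steps, ‖r_{2+j}‖ ≈ 2.082e-03·ρ^j; need ρ^j ≤ 5.0e-7/2.082e-03 = 0.000240154.
j ≥ ln(0.000240154)/ln(0.4067) = -8.3342/-0.89968 = 9.264.
So 10 more iterations are needed.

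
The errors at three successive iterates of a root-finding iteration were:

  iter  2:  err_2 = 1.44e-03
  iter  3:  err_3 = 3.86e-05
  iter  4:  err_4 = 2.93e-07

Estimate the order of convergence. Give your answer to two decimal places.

1.35

p ≈ ln(err_4/err_3) / ln(err_3/err_2)
  = ln(2.93e-07/3.86e-05) / ln(3.86e-05/1.44e-03)
  = ln(0.00759067) / ln(0.0268056)
  = -4.88084 / -3.61914 ≈ 1.34862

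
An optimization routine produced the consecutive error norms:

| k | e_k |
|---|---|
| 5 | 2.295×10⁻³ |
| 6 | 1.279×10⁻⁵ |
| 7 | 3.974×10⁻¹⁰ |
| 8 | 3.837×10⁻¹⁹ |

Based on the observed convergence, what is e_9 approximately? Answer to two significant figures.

3.6e-37

First estimate the order: p ≈ ln(e_8/e_7) / ln(e_7/e_6) = ln(3.837×10⁻¹⁹/3.974×10⁻¹⁰)/ln(3.974×10⁻¹⁰/1.279×10⁻⁵) = ln(9.65526e-10)/ln(3.10711e-05) ≈ 2.0000.
Then e_9 ≈ e_8·(e_8/e_7)^p = 3.837×10⁻¹⁹·(9.65526e-10)^2.0000 = 3.837×10⁻¹⁹·9.3224e-19 ≈ 3.577e-37.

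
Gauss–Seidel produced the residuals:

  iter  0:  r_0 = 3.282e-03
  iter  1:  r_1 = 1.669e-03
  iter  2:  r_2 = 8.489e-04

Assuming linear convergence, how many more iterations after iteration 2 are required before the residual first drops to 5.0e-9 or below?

Rate ρ ≈ r_2/r_1 = 8.489e-04/1.669e-03 = 0.5086.
After j more steps, r_{2+j} ≈ 8.489e-04·ρ^j; need ρ^j ≤ 5.0e-9/8.489e-04 = 5.88998e-06.
j ≥ ln(5.88998e-06)/ln(0.5086) = -12.0423/-0.67609 = 17.812.
So 18 more iterations are needed.

18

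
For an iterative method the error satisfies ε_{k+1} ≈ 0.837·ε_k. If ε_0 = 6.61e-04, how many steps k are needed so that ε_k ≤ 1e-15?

After k steps, ε_k ≈ 6.61e-04·0.837^k.
Need 0.837^k ≤ 1e-15/6.61e-04 = 1.51286e-12.
k ≥ ln(1.51286e-12)/ln(0.837) = -27.2170/-0.17793 = 152.965.
Smallest integer k = 153.

153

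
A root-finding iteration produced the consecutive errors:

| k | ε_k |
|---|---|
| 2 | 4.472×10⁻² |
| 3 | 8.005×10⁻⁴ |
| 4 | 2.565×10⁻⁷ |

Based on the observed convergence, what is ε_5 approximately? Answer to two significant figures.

First estimate the order: p ≈ ln(ε_4/ε_3) / ln(ε_3/ε_2) = ln(2.565×10⁻⁷/8.005×10⁻⁴)/ln(8.005×10⁻⁴/4.472×10⁻²) = ln(0.000320425)/ln(0.0179003) ≈ 2.0000.
Then ε_5 ≈ ε_4·(ε_4/ε_3)^p = 2.565×10⁻⁷·(0.000320425)^2.0000 = 2.565×10⁻⁷·1.02672e-07 ≈ 2.634e-14.

2.6e-14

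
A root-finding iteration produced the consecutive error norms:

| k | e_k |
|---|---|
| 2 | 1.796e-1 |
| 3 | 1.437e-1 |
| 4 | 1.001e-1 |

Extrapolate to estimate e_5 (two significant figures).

First estimate the order: p ≈ ln(e_4/e_3) / ln(e_3/e_2) = ln(1.001e-1/1.437e-1)/ln(1.437e-1/1.796e-1) = ln(0.69659)/ln(0.800111) ≈ 1.6213.
Then e_5 ≈ e_4·(e_4/e_3)^p = 1.001e-1·(0.69659)^1.6213 = 1.001e-1·0.556441 ≈ 0.0557.

5.6e-2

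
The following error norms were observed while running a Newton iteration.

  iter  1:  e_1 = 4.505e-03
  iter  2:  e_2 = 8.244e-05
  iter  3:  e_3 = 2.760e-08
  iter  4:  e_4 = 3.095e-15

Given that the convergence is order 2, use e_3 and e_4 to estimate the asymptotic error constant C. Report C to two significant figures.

C ≈ e_4 / e_3^2
  = 3.095e-15 / (2.760e-08)^2
  = 3.095e-15 / 7.6176e-16 ≈ 4.063

4.1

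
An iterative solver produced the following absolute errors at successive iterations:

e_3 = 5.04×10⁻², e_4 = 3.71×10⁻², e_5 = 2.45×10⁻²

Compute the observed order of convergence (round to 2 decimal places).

p ≈ ln(e_5/e_4) / ln(e_4/e_3)
  = ln(2.45×10⁻²/3.71×10⁻²) / ln(3.71×10⁻²/5.04×10⁻²)
  = ln(0.660377) / ln(0.736111)
  = -0.41494 / -0.30637 ≈ 1.35438

1.35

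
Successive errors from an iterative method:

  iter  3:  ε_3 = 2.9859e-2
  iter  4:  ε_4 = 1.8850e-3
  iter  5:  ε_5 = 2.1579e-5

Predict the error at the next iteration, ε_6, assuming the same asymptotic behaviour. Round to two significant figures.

First estimate the order: p ≈ ln(ε_5/ε_4) / ln(ε_4/ε_3) = ln(2.1579e-5/1.8850e-3)/ln(1.8850e-3/2.9859e-2) = ln(0.0114477)/ln(0.06313) ≈ 1.6181.
Then ε_6 ≈ ε_5·(ε_5/ε_4)^p = 2.1579e-5·(0.0114477)^1.6181 = 2.1579e-5·0.000722457 ≈ 1.559e-08.

1.6e-8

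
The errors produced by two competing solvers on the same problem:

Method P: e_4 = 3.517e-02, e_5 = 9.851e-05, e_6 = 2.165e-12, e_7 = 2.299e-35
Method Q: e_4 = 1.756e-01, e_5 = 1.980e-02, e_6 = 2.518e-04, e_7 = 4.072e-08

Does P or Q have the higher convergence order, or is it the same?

P

Method P: p ≈ ln(2.299e-35/2.165e-12)/ln(2.165e-12/9.851e-05) ≈ 3.00.
Method Q: p ≈ ln(4.072e-08/2.518e-04)/ln(2.518e-04/1.980e-02) ≈ 2.00.
Method P has the higher order (≈3.0 vs ≈2.0).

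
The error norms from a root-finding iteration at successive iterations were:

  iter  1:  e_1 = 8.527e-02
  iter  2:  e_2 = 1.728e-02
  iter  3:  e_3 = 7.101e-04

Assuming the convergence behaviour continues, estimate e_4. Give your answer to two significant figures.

1.2e-6

First estimate the order: p ≈ ln(e_3/e_2) / ln(e_2/e_1) = ln(7.101e-04/1.728e-02)/ln(1.728e-02/8.527e-02) = ln(0.0410937)/ln(0.20265) ≈ 1.9996.
Then e_4 ≈ e_3·(e_3/e_2)^p = 7.101e-04·(0.0410937)^1.9996 = 7.101e-04·0.00169085 ≈ 1.201e-06.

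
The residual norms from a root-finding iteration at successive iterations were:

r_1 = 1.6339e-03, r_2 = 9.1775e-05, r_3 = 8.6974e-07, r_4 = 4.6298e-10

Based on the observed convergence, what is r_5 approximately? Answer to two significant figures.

First estimate the order: p ≈ ln(r_4/r_3) / ln(r_3/r_2) = ln(4.6298e-10/8.6974e-07)/ln(8.6974e-07/9.1775e-05) = ln(0.00053232)/ln(0.00947687) ≈ 1.6180.
Then r_5 ≈ r_4·(r_4/r_3)^p = 4.6298e-10·(0.00053232)^1.6180 = 4.6298e-10·5.046e-06 ≈ 2.336e-15.

2.3e-15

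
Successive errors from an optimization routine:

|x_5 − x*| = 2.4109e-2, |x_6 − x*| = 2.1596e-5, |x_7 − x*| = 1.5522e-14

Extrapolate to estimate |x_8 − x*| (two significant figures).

5.8e-42

First estimate the order: p ≈ ln(|x_7 − x*|/|x_6 − x*|) / ln(|x_6 − x*|/|x_5 − x*|) = ln(1.5522e-14/2.1596e-5)/ln(2.1596e-5/2.4109e-2) = ln(7.18744e-10)/ln(0.000895765) ≈ 3.0000.
Then |x_8 − x*| ≈ |x_7 − x*|·(|x_7 − x*|/|x_6 − x*|)^p = 1.5522e-14·(7.18744e-10)^3.0000 = 1.5522e-14·3.71298e-28 ≈ 5.763e-42.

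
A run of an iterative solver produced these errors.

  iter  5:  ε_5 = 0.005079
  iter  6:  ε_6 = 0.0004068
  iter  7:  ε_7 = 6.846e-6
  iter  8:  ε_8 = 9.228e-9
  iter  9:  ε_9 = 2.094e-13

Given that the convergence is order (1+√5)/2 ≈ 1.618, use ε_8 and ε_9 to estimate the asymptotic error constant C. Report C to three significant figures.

2.10

C ≈ ε_9 / ε_8^1.618
  = 2.094e-13 / (9.228e-9)^1.618
  = 2.094e-13 / 9.98951e-14 ≈ 2.0962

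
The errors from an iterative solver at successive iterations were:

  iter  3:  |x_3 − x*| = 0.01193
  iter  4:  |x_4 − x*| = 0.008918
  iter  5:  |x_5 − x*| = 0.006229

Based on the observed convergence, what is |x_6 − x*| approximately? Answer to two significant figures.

First estimate the order: p ≈ ln(|x_5 − x*|/|x_4 − x*|) / ln(|x_4 − x*|/|x_3 − x*|) = ln(0.006229/0.008918)/ln(0.008918/0.01193) = ln(0.698475)/ln(0.747527) ≈ 1.2332.
Then |x_6 − x*| ≈ |x_5 − x*|·(|x_5 − x*|/|x_4 − x*|)^p = 0.006229·(0.698475)^1.2332 = 0.006229·0.642402 ≈ 0.004002.

4.0e-3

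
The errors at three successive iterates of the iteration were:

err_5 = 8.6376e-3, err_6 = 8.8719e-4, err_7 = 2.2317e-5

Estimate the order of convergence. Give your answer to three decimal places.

p ≈ ln(err_7/err_6) / ln(err_6/err_5)
  = ln(2.2317e-5/8.8719e-4) / ln(8.8719e-4/8.6376e-3)
  = ln(0.0251547) / ln(0.102713)
  = -3.682711 / -2.275817 ≈ 1.618193

1.618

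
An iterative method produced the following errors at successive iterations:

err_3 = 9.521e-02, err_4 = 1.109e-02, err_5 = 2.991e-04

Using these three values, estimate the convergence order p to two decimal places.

1.68

p ≈ ln(err_5/err_4) / ln(err_4/err_3)
  = ln(2.991e-04/1.109e-02) / ln(1.109e-02/9.521e-02)
  = ln(0.0269702) / ln(0.116479)
  = -3.61302 / -2.15004 ≈ 1.68044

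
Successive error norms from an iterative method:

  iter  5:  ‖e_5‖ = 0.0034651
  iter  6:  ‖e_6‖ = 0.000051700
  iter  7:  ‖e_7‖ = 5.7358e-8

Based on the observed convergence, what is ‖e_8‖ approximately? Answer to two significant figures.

First estimate the order: p ≈ ln(‖e_7‖/‖e_6‖) / ln(‖e_6‖/‖e_5‖) = ln(5.7358e-8/0.000051700)/ln(0.000051700/0.0034651) = ln(0.00110944)/ln(0.0149202) ≈ 1.6180.
Then ‖e_8‖ ≈ ‖e_7‖·(‖e_7‖/‖e_6‖)^p = 5.7358e-8·(0.00110944)^1.6180 = 5.7358e-8·1.65569e-05 ≈ 9.497e-13.

9.5e-13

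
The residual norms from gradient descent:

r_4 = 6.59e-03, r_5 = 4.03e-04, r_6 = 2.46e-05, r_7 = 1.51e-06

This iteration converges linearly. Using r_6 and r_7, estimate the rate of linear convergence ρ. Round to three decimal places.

ρ ≈ r_7/r_6 = 1.51e-06/2.46e-05 = 0.06138

0.061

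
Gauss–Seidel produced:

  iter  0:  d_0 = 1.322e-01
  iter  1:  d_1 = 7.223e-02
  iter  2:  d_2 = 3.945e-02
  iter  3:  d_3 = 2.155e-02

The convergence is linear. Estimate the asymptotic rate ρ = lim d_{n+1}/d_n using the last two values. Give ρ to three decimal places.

0.546

ρ ≈ d_3/d_2 = 2.155e-02/3.945e-02 = 0.54626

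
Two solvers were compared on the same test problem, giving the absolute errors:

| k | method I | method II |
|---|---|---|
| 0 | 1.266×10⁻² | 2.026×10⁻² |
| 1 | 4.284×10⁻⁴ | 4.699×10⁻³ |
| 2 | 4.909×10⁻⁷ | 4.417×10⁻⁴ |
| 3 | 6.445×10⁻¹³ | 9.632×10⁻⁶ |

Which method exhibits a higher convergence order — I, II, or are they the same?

I

Method I: p ≈ ln(6.445×10⁻¹³/4.909×10⁻⁷)/ln(4.909×10⁻⁷/4.284×10⁻⁴) ≈ 2.00.
Method II: p ≈ ln(9.632×10⁻⁶/4.417×10⁻⁴)/ln(4.417×10⁻⁴/4.699×10⁻³) ≈ 1.62.
Method I has the higher order (≈2.0 vs ≈1.6).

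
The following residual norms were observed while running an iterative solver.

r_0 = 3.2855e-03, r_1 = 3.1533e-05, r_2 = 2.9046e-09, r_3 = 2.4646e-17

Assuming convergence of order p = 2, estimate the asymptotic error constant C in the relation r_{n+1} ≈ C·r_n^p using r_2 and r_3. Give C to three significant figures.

2.92

C ≈ r_3 / r_2^2
  = 2.4646e-17 / (2.9046e-09)^2
  = 2.4646e-17 / 8.4367e-18 ≈ 2.9213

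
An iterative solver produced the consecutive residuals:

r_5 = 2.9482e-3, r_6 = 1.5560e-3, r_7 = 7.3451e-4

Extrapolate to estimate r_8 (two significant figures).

3.0e-4

First estimate the order: p ≈ ln(r_7/r_6) / ln(r_6/r_5) = ln(7.3451e-4/1.5560e-3)/ln(1.5560e-3/2.9482e-3) = ln(0.47205)/ln(0.52778) ≈ 1.1746.
Then r_8 ≈ r_7·(r_7/r_6)^p = 7.3451e-4·(0.47205)^1.1746 = 7.3451e-4·0.414063 ≈ 0.0003041.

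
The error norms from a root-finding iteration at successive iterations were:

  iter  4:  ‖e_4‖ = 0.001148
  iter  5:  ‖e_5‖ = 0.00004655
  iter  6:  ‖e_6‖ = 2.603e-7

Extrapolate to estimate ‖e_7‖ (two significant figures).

5.9e-11

First estimate the order: p ≈ ln(‖e_6‖/‖e_5‖) / ln(‖e_5‖/‖e_4‖) = ln(2.603e-7/0.00004655)/ln(0.00004655/0.001148) = ln(0.00559184)/ln(0.0405488) ≈ 1.6181.
Then ‖e_7‖ ≈ ‖e_6‖·(‖e_6‖/‖e_5‖)^p = 2.603e-7·(0.00559184)^1.6181 = 2.603e-7·0.00022663 ≈ 5.899e-11.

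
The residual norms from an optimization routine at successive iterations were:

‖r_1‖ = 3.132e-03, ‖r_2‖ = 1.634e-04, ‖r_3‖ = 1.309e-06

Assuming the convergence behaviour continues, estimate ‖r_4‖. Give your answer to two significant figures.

First estimate the order: p ≈ ln(‖r_3‖/‖r_2‖) / ln(‖r_2‖/‖r_1‖) = ln(1.309e-06/1.634e-04)/ln(1.634e-04/3.132e-03) = ln(0.00801102)/ln(0.0521711) ≈ 1.6345.
Then ‖r_4‖ ≈ ‖r_3‖·(‖r_3‖/‖r_2‖)^p = 1.309e-06·(0.00801102)^1.6345 = 1.309e-06·0.000374609 ≈ 4.904e-10.

4.9e-10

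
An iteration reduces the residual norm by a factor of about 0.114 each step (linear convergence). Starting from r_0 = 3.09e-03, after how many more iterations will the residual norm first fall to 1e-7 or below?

5

After k steps, r_k ≈ 3.09e-03·0.114^k.
Need 0.114^k ≤ 1e-7/3.09e-03 = 3.23625e-05.
k ≥ ln(3.23625e-05)/ln(0.114) = -10.3385/-2.17156 = 4.761.
Smallest integer k = 5.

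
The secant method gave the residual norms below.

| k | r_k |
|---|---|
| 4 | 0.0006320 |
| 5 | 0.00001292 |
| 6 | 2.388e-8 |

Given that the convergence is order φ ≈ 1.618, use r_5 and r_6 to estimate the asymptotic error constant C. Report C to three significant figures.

1.94

C ≈ r_6 / r_5^1.618
  = 2.388e-8 / (0.00001292)^1.618
  = 2.388e-8 / 1.23033e-08 ≈ 1.9409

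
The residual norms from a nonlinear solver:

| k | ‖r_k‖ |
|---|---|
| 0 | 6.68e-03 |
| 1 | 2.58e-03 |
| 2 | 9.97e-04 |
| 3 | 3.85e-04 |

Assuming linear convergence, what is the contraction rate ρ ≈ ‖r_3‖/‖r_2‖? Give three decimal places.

0.386

ρ ≈ ‖r_3‖/‖r_2‖ = 3.85e-04/9.97e-04 = 0.38616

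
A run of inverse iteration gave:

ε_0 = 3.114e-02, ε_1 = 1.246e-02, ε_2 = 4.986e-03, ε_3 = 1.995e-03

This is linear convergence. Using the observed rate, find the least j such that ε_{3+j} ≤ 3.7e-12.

22

Rate ρ ≈ ε_3/ε_2 = 1.995e-03/4.986e-03 = 0.4001.
After j more steps, ε_{3+j} ≈ 1.995e-03·ρ^j; need ρ^j ≤ 3.7e-12/1.995e-03 = 1.85464e-09.
j ≥ ln(1.85464e-09)/ln(0.4001) = -20.1056/-0.91604 = 21.948.
So 22 more iterations are needed.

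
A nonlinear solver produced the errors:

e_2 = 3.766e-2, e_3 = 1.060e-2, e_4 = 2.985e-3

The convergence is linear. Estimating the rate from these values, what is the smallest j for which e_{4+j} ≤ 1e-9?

12

Rate ρ ≈ e_4/e_3 = 2.985e-3/1.060e-2 = 0.2816.
After j more steps, e_{4+j} ≈ 2.985e-3·ρ^j; need ρ^j ≤ 1e-9/2.985e-3 = 3.35008e-07.
j ≥ ln(3.35008e-07)/ln(0.2816) = -14.9091/-1.26727 = 11.765.
So 12 more iterations are needed.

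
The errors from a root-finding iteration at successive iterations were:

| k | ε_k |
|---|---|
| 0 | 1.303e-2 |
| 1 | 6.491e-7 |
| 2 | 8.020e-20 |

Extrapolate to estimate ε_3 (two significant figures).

1.5e-58

First estimate the order: p ≈ ln(ε_2/ε_1) / ln(ε_1/ε_0) = ln(8.020e-20/6.491e-7)/ln(6.491e-7/1.303e-2) = ln(1.23556e-13)/ln(4.98158e-05) ≈ 3.0001.
Then ε_3 ≈ ε_2·(ε_2/ε_1)^p = 8.020e-20·(1.23556e-13)^3.0001 = 8.020e-20·1.88062e-39 ≈ 1.508e-58.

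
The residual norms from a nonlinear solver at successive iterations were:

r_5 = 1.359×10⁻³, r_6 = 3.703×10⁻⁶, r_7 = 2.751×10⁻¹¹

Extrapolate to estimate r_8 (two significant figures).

1.5e-21

First estimate the order: p ≈ ln(r_7/r_6) / ln(r_6/r_5) = ln(2.751×10⁻¹¹/3.703×10⁻⁶)/ln(3.703×10⁻⁶/1.359×10⁻³) = ln(7.42911e-06)/ln(0.0027248) ≈ 1.9999.
Then r_8 ≈ r_7·(r_7/r_6)^p = 2.751×10⁻¹¹·(7.42911e-06)^1.9999 = 2.751×10⁻¹¹·5.52569e-11 ≈ 1.52e-21.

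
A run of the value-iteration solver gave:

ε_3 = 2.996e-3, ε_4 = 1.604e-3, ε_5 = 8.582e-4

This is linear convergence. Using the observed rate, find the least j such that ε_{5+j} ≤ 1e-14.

41

Rate ρ ≈ ε_5/ε_4 = 8.582e-4/1.604e-3 = 0.5350.
After j more steps, ε_{5+j} ≈ 8.582e-4·ρ^j; need ρ^j ≤ 1e-14/8.582e-4 = 1.16523e-11.
j ≥ ln(1.16523e-11)/ln(0.5350) = -25.1755/-0.62549 = 40.249.
So 41 more iterations are needed.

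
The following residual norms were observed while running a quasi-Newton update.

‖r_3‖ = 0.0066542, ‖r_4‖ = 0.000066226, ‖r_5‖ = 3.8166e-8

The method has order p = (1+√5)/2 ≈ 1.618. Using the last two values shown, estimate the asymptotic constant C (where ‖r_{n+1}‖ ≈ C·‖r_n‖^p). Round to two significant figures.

C ≈ ‖r_5‖ / ‖r_4‖^1.618
  = 3.8166e-8 / (0.000066226)^1.618
  = 3.8166e-8 / 1.73151e-07 ≈ 0.22042

0.22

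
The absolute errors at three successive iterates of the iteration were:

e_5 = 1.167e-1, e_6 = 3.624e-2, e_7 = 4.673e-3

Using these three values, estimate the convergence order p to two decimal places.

p ≈ ln(e_7/e_6) / ln(e_6/e_5)
  = ln(4.673e-3/3.624e-2) / ln(3.624e-2/1.167e-1)
  = ln(0.128946) / ln(0.31054)
  = -2.04836 / -1.16944 ≈ 1.75157

1.75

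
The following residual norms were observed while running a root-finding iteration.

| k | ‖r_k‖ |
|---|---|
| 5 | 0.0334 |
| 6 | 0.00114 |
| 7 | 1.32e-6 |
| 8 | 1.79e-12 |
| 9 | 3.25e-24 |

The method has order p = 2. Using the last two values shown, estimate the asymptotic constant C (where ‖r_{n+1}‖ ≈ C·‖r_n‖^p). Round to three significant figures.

C ≈ ‖r_9‖ / ‖r_8‖^2
  = 3.25e-24 / (1.79e-12)^2
  = 3.25e-24 / 3.2041e-24 ≈ 1.0143

1.01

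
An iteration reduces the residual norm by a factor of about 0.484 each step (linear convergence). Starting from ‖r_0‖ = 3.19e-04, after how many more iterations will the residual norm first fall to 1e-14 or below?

34

After k steps, ‖r_k‖ ≈ 3.19e-04·0.484^k.
Need 0.484^k ≤ 1e-14/3.19e-04 = 3.1348e-11.
k ≥ ln(3.1348e-11)/ln(0.484) = -24.1859/-0.72567 = 33.329.
Smallest integer k = 34.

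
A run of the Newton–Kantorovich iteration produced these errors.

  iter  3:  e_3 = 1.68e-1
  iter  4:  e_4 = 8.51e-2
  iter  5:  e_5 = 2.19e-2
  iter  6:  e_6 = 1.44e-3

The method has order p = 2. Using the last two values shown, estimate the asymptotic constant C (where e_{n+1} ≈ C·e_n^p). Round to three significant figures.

C ≈ e_6 / e_5^2
  = 1.44e-3 / (2.19e-2)^2
  = 1.44e-3 / 0.00047961 ≈ 3.0024

3.00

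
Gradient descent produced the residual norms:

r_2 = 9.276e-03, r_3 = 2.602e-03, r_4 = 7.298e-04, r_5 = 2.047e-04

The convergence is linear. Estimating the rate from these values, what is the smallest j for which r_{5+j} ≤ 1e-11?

14

Rate ρ ≈ r_5/r_4 = 2.047e-04/7.298e-04 = 0.2805.
After j more steps, r_{5+j} ≈ 2.047e-04·ρ^j; need ρ^j ≤ 1e-11/2.047e-04 = 4.8852e-08.
j ≥ ln(4.8852e-08)/ln(0.2805) = -16.8345/-1.27118 = 13.243.
So 14 more iterations are needed.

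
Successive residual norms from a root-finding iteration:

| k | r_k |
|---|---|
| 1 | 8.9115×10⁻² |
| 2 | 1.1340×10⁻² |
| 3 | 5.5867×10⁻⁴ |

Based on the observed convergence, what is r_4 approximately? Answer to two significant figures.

First estimate the order: p ≈ ln(r_3/r_2) / ln(r_2/r_1) = ln(5.5867×10⁻⁴/1.1340×10⁻²)/ln(1.1340×10⁻²/8.9115×10⁻²) = ln(0.0492654)/ln(0.127251) ≈ 1.4603.
Then r_4 ≈ r_3·(r_3/r_2)^p = 5.5867×10⁻⁴·(0.0492654)^1.4603 = 5.5867×10⁻⁴·0.0123231 ≈ 6.885e-06.

6.9e-6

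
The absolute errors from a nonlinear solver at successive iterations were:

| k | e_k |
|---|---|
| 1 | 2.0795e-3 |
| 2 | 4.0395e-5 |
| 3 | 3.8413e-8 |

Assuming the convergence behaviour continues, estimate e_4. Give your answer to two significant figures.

1.8e-13

First estimate the order: p ≈ ln(e_3/e_2) / ln(e_2/e_1) = ln(3.8413e-8/4.0395e-5)/ln(4.0395e-5/2.0795e-3) = ln(0.000950935)/ln(0.0194253) ≈ 1.7655.
Then e_4 ≈ e_3·(e_3/e_2)^p = 3.8413e-8·(0.000950935)^1.7655 = 3.8413e-8·4.62301e-06 ≈ 1.776e-13.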